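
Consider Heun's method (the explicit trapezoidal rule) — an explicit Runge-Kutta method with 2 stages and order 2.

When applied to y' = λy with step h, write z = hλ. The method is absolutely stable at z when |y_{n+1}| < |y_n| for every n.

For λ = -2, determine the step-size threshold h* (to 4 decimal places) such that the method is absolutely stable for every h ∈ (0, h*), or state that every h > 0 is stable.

(-2.0000,0); λ=-2 ⇒ h* = 1.0000.

Test eqn y'=λy, z=hλ:
  order 2, 2-stage ⇒ R(z)=1+z+z^2/2
  (e.g. R(-0.35)=0.71125, |R|=0.71125)

Need |R(x)|<1, x<0.
x=-0.35: |R|=0.7113
|R(-1.84)|=0.8528 |R(-1.66)|=0.7178 |R(-1.09)|=0.5040
Bisect:
  x_lo=-2.8725 |R|=2.2531  x_hi=-0.2443 |R|=0.7855
  mid=-1.55840 |R|=0.65590 →hi
  mid=-2.21545 |R|=1.23866 →lo
  mid=-1.88692 |R|=0.89332 →hi
  mid=-2.05119 |R|=1.05250 →lo
  mid=-1.96905 |R|=0.96953 →hi
  mid=-2.01012 |R|=1.01017 →lo
  mid=-1.98959 |R|=0.98964 →hi
  mid=-1.99985 |R|=0.99985 →hi
  mid=-2.00499 |R|=1.00500 →lo
  mid=-2.00242 |R|=1.00242 →lo
  ...
  [-2.00001,-1.99985] ⇒ x*=-2.0000
Interval (-2.0000, 0).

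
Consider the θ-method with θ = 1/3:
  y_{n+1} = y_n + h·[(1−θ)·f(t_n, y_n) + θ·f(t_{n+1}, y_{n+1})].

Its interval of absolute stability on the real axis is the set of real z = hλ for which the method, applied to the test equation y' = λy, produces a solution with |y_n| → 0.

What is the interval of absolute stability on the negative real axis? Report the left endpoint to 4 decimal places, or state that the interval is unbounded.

z∈(-6.0000,0).

With y'=λy (z=hλ):
  y_{n+1} = y_n + z·[2/3·y_n + 1/3·y_{n+1}] ⇒ (1 − 1/3z)y_{n+1} = (1 + 2/3z)y_n
  ⇒ R(z) = (1 + 2/3z)/(1 − 1/3z).

Solve |R(x)|<1 on ℝ⁻.
x=-0.41: |R|=0.6393
R=−1: 1+2/3x = −1+1/3x ⇒ -1/3x=2 ⇒ x=2/(-1/3)=-6.0000
Confirm numerically:
  x=-5.740: |R|=0.97025 <1
  x=-4.092: |R|=0.73096 <1
  x=-2.549: |R|=0.37809 <1
  x=-2.446: |R|=0.34741 <1
  x=-6.319: |R|=1.03423 >1
  x=-6.287: |R|=1.03090 >1
  x=-6.254: |R|=1.02745 >1
Interval (-6.0000, 0).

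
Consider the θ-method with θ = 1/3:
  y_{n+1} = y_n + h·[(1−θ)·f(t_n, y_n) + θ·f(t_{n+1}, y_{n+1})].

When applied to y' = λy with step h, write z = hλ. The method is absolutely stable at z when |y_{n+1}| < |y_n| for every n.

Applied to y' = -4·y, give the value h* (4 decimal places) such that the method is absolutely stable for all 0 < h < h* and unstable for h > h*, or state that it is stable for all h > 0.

On y'=λy, z=hλ:
  y_{n+1} = y_n + z·[2/3·y_n + 1/3·y_{n+1}] ⇒ (1 − 1/3z)y_{n+1} = (1 + 2/3z)y_n
  so R(z) = (1 + 2/3z)/(1 − 1/3z).

Need |R(x)|<1, x<0.
x=-1.56: |R|=0.0263
R=−1: 1+2/3x = −1+1/3x ⇒ -1/3x=2 ⇒ x=2/(-1/3)=-6.0000
Confirm numerically:
  x=-4.909: |R|=0.86206 <1
  x=-4.471: |R|=0.79534 <1
  x=-3.181: |R|=0.54392 <1
  x=-2.974: |R|=0.49347 <1
  x=-6.595: |R|=1.06201 >1
  x=-6.521: |R|=1.05472 >1
So |R|<1 on (-6.0000, 0).

(-6.0000,0); λ=-4 ⇒ h* = (6)/4 = 1.5000.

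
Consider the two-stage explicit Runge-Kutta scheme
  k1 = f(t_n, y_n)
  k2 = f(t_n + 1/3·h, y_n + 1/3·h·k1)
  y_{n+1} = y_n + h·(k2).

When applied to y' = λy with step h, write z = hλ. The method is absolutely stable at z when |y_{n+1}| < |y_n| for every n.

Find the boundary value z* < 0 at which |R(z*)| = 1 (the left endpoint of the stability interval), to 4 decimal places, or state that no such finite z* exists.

z* = -3.0000.

Set f=λy, z=hλ:
  k1=λy_n ⇒ h·k1=z·y_n;  k2=λ(1+1/3z)y_n ⇒ h·k2=z(1+1/3z)y_n
  y_{n+1}/y_n = 1 + z(1+1/3z) = 1 + z + 1/3z²
  Hence R(z) = 1 + z + 1/3z².

Need |R(x)|<1, x<0.
x=-0.95: |R|=0.3508
R=1: x+1/3x²=0 ⇒ x=−3=-3.0000; min R=1−1/(4·1/3)=0.2500>−1
Confirm numerically:
  x=-2.373: |R|=0.50404 <1
  x=-2.128: |R|=0.38146 <1
  x=-1.568: |R|=0.25154 <1
  x=-1.250: |R|=0.27083 <1
  x=-3.315: |R|=1.34807 >1
  x=-3.205: |R|=1.21901 >1
  x=-3.152: |R|=1.15970 >1
Stable set (-3.0000, 0).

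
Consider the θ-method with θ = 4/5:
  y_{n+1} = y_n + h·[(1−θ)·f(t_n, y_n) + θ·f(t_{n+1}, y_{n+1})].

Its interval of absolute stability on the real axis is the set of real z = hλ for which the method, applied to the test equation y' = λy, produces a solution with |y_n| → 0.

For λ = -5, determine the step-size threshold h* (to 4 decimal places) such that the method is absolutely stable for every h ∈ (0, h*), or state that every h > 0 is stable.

On y'=λy, z=hλ:
  y_{n+1} = y_n + z·[1/5·y_n + 4/5·y_{n+1}] ⇒ (1 − 4/5z)y_{n+1} = (1 + 1/5z)y_n
  so R(z) = (1 + 1/5z)/(1 − 4/5z).

Solve |R(x)|<1 on ℝ⁻.
x=-1.14: |R|=0.4038
x=-2: |R|=0.2308
x=-10: |R|=0.1111
x=-100: |R|=0.2346
θ=4/5≥1/2 ⇒ |1+1/5x|<|1−4/5x| ∀x<0 ⇒ unbounded interval.

interval (−∞, 0). Any h>0 works for λ=-5.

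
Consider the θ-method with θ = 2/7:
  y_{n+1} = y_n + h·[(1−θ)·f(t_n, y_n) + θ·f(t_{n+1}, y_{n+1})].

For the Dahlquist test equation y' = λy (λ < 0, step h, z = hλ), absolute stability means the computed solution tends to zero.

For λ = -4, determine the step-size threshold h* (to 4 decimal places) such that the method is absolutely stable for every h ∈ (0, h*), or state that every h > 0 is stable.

With y'=λy (z=hλ):
  y_{n+1} = y_n + z·[5/7·y_n + 2/7·y_{n+1}] ⇒ (1 − 2/7z)y_{n+1} = (1 + 5/7z)y_n
  Hence R(z) = (1 + 5/7z)/(1 − 2/7z).

Find x<0 with |R(x)|<1.
x=-0.32: |R|=0.7068
R=−1: 1+5/7x = −1+2/7x ⇒ -3/7x=2 ⇒ x=2/(-3/7)=-4.6667
Confirm numerically:
  x=-2.179: |R|=0.34293 <1
  x=-2.058: |R|=0.29597 <1
  x=-2.000: |R|=0.27273 <1
  x=-5.227: |R|=1.09631 >1
  x=-5.132: |R|=1.08086 >1
  x=-5.027: |R|=1.06339 >1
Stable set (-4.6667, 0).

(-4.6667,0); λ=-4 ⇒ h* = (14/3)/4 = 1.1667.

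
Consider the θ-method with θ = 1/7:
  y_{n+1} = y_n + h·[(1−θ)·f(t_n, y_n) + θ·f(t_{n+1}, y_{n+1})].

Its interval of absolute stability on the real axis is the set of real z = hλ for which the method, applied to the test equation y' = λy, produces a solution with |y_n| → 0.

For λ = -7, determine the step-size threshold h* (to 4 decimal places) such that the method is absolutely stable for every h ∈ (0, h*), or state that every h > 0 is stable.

(-2.8000,0); λ=-7 ⇒ h* = (14/5)/7 = 0.4000.

Set f=λy, z=hλ:
  y_{n+1} = y_n + z·[6/7·y_n + 1/7·y_{n+1}] ⇒ (1 − 1/7z)y_{n+1} = (1 + 6/7z)y_n
  R(z) = (1 + 6/7z)/(1 − 1/7z).

Solve |R(x)|<1 on ℝ⁻.
x=-1.71: |R|=0.3743
R=−1: 1+6/7x = −1+1/7x ⇒ -5/7x=2 ⇒ x=2/(-5/7)=-2.8000
Confirm numerically:
  x=-1.716: |R|=0.37816 <1
  x=-1.611: |R|=0.30960 <1
  x=-1.240: |R|=0.05340 <1
  x=-3.019: |R|=1.10929 >1
  x=-2.926: |R|=1.06347 >1
So |R|<1 on (-2.8000, 0).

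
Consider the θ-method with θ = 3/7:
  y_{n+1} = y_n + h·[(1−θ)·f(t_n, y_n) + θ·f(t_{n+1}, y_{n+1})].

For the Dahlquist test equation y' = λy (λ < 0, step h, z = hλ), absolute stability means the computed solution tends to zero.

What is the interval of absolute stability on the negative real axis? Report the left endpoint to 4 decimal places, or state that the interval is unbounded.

With y'=λy (z=hλ):
  y_{n+1} = y_n + z·[4/7·y_n + 3/7·y_{n+1}] ⇒ (1 − 3/7z)y_{n+1} = (1 + 4/7z)y_n
  ⇒ R(z) = (1 + 4/7z)/(1 − 3/7z).

Solve |R(x)|<1 on ℝ⁻.
x=-1.01: |R|=0.2951
R=−1: 1+4/7x = −1+3/7x ⇒ -1/7x=2 ⇒ x=2/(-1/7)=-14.0000
Confirm numerically:
  x=-12.270: |R|=0.96051 <1
  x=-11.583: |R|=0.94211 <1
  x=-11.213: |R|=0.93142 <1
  x=-6.326: |R|=0.70460 <1
  x=-14.576: |R|=1.01135 >1
  x=-14.512: |R|=1.01013 >1
Interval (-14.0000, 0).

z∈(-14.0000,0).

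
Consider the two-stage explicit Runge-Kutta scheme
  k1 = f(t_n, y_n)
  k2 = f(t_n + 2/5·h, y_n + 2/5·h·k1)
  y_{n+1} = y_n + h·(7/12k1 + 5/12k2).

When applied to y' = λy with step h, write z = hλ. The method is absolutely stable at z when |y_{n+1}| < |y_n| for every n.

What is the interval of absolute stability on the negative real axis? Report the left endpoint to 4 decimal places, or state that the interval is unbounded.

On y'=λy, z=hλ:
  k1=λy_n ⇒ h·k1=z·y_n;  k2=λ(1+2/5z)y_n ⇒ h·k2=z(1+2/5z)y_n
  y_{n+1}/y_n = 1 + 7/12z + 5/12z(1+2/5z) = 1 + z + 1/6z²
  R(z) = 1 + z + 1/6z².

Boundary: |R(x)|=1, x<0.
x=-1.31: |R|=0.0240
R=1: x+1/6x²=0 ⇒ x=−6=-6.0000; min R=1−1/(4·1/6)=-0.5000>−1
Confirm numerically:
  x=-5.935: |R|=0.93570 <1
  x=-5.855: |R|=0.85850 <1
  x=-3.874: |R|=0.37269 <1
  x=-6.592: |R|=1.65041 >1
  x=-6.506: |R|=1.54867 >1
  x=-6.375: |R|=1.39844 >1
Stable set (-6.0000, 0).

(-6.0000, 0).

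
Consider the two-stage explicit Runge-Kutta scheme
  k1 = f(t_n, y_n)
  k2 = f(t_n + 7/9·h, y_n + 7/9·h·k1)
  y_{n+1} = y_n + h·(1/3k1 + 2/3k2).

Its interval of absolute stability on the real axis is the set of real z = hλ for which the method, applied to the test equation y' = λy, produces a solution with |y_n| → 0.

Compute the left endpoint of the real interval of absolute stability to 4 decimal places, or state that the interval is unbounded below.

With y'=λy (z=hλ):
  k1=λy_n ⇒ h·k1=z·y_n;  k2=λ(1+7/9z)y_n ⇒ h·k2=z(1+7/9z)y_n
  y_{n+1}/y_n = 1 + 1/3z + 2/3z(1+7/9z) = 1 + z + 14/27z²
  Hence R(z) = 1 + z + 14/27z².

Solve |R(x)|<1 on ℝ⁻.
x=-1.25: |R|=0.5602
R=1: x+14/27x²=0 ⇒ x=−27/14=-1.9286; min R=1−1/(4·14/27)=0.5179>−1
Confirm numerically:
  x=-1.904: |R|=0.97574 <1
  x=-1.865: |R|=0.93852 <1
  x=-1.671: |R|=0.77683 <1
  x=-2.155: |R|=1.25301 >1
  x=-1.962: |R|=1.03401 >1
So |R|<1 on (-1.9286, 0).

z* = -1.9286.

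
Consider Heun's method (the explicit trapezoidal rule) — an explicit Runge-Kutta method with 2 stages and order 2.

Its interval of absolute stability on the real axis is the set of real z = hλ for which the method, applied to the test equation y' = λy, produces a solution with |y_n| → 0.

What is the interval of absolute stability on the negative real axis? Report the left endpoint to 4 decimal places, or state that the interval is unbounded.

z∈(-2.0000,0).

Test eqn y'=λy, z=hλ:
  order 2, 2-stage ⇒ R(z)=1+z+z^2/2
  (e.g. R(-1.2)=0.52000, |R|=0.52000)

Solve |R(x)|<1 on ℝ⁻.
x=-1.2: |R|=0.5200
|R(-2.37)|=1.4385 |R(-1.49)|=0.6200 |R(-1.33)|=0.5544
Bisect:
  x_lo=-2.3900 |R|=1.4660  x_hi=-0.1032 |R|=0.9021
  mid=-1.24658 |R|=0.53040 →hi
  mid=-1.81828 |R|=0.83479 →hi
  mid=-2.10413 |R|=1.10955 →lo
  mid=-1.96120 |R|=0.96195 →hi
  mid=-2.03266 |R|=1.03320 →lo
  mid=-1.99693 |R|=0.99694 →hi
  mid=-2.01480 |R|=1.01491 →lo
  ...
  [-2.00000,-1.99986] ⇒ x*=-2.0000
Stable set (-2.0000, 0).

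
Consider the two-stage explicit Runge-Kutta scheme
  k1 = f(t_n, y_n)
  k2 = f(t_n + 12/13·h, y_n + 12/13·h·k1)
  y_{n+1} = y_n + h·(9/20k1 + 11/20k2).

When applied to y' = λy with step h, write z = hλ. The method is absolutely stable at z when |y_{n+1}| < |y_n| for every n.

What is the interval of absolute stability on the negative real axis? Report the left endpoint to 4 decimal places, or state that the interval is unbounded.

z∈(-1.9697,0).

Set f=λy, z=hλ:
  k1=λy_n ⇒ h·k1=z·y_n;  k2=λ(1+12/13z)y_n ⇒ h·k2=z(1+12/13z)y_n
  y_{n+1}/y_n = 1 + 9/20z + 11/20z(1+12/13z) = 1 + z + 33/65z²
  so R(z) = 1 + z + 33/65z².

Need |R(x)|<1, x<0.
x=-1.46: |R|=0.6222
R=1: x+33/65x²=0 ⇒ x=−65/33=-1.9697; min R=1−1/(4·33/65)=0.5076>−1
Confirm numerically:
  x=-1.854: |R|=0.89110 <1
  x=-1.419: |R|=0.60327 <1
  x=-1.020: |R|=0.50820 <1
  x=-0.977: |R|=0.50761 <1
  x=-2.253: |R|=1.32405 >1
  x=-2.243: |R|=1.31122 >1
  x=-2.126: |R|=1.16871 >1
Stable set (-1.9697, 0).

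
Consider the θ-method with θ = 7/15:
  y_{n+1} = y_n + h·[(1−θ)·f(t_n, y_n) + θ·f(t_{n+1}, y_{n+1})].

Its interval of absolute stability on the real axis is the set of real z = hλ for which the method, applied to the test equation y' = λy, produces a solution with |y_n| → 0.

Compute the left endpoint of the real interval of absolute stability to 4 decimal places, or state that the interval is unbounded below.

left endpoint -30.0000.

Set f=λy, z=hλ:
  y_{n+1} = y_n + z·[8/15·y_n + 7/15·y_{n+1}] ⇒ (1 − 7/15z)y_{n+1} = (1 + 8/15z)y_n
  ⇒ R(z) = (1 + 8/15z)/(1 − 7/15z).

Solve |R(x)|<1 on ℝ⁻.
x=-0.66: |R|=0.4954
R=−1: 1+8/15x = −1+7/15x ⇒ -1/15x=2 ⇒ x=2/(-1/15)=-30.0000
Confirm numerically:
  x=-27.420: |R|=0.98753 <1
  x=-22.612: |R|=0.95736 <1
  x=-16.806: |R|=0.90053 <1
  x=-30.235: |R|=1.00104 >1
  x=-30.092: |R|=1.00041 >1
Stable set (-30.0000, 0).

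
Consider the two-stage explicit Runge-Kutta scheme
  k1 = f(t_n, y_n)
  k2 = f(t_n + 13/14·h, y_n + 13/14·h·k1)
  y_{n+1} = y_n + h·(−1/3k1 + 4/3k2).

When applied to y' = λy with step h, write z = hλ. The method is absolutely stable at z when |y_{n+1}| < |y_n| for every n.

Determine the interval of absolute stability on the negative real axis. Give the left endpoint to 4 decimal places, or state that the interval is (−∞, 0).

(-0.8077, 0).

Set f=λy, z=hλ:
  k1=λy_n ⇒ h·k1=z·y_n;  k2=λ(1+13/14z)y_n ⇒ h·k2=z(1+13/14z)y_n
  y_{n+1}/y_n = 1 − 1/3z + 4/3z(1+13/14z) = 1 + z + 26/21z²
  so R(z) = 1 + z + 26/21z².

Boundary: |R(x)|=1, x<0.
x=-1.31: |R|=1.8147
R=1: x+26/21x²=0 ⇒ x=−21/26=-0.8077; min R=1−1/(4·26/21)=0.7981>−1
Confirm numerically:
  x=-0.709: |R|=0.91337 <1
  x=-0.697: |R|=0.90448 <1
  x=-0.365: |R|=0.79995 <1
  x=-1.374: |R|=1.96337 >1
  x=-1.252: |R|=1.68872 >1
  x=-0.912: |R|=1.11778 >1
Stable set (-0.8077, 0).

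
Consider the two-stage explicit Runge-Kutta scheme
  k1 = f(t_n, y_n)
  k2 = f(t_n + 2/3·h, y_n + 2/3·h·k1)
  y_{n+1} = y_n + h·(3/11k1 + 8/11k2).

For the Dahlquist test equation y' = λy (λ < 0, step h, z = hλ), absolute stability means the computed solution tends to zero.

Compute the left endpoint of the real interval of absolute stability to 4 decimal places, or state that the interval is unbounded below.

left endpoint -2.0625.

With y'=λy (z=hλ):
  k1=λy_n ⇒ h·k1=z·y_n;  k2=λ(1+2/3z)y_n ⇒ h·k2=z(1+2/3z)y_n
  y_{n+1}/y_n = 1 + 3/11z + 8/11z(1+2/3z) = 1 + z + 16/33z²
  so R(z) = 1 + z + 16/33z².

Find x<0 with |R(x)|<1.
x=-1.21: |R|=0.4999
R=1: x+16/33x²=0 ⇒ x=−33/16=-2.0625; min R=1−1/(4·16/33)=0.4844>−1
Confirm numerically:
  x=-1.525: |R|=0.60258 <1
  x=-1.481: |R|=0.58245 <1
  x=-1.176: |R|=0.49453 <1
  x=-0.846: |R|=0.50101 <1
  x=-2.636: |R|=1.73297 >1
  x=-2.538: |R|=1.58512 >1
  x=-2.226: |R|=1.17646 >1
Interval (-2.0625, 0).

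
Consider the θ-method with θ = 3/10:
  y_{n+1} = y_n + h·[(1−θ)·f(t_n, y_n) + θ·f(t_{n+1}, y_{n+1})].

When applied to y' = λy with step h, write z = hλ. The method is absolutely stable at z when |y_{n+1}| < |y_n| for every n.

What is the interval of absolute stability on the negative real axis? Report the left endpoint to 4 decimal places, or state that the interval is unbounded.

(-5.0000, 0).

Set f=λy, z=hλ:
  y_{n+1} = y_n + z·[7/10·y_n + 3/10·y_{n+1}] ⇒ (1 − 3/10z)y_{n+1} = (1 + 7/10z)y_n
  ⇒ R(z) = (1 + 7/10z)/(1 − 3/10z).

Find x<0 with |R(x)|<1.
x=-1.14: |R|=0.1505
R=−1: 1+7/10x = −1+3/10x ⇒ -2/5x=2 ⇒ x=2/(-2/5)=-5.0000
Confirm numerically:
  x=-4.801: |R|=0.96738 <1
  x=-4.194: |R|=0.85723 <1
  x=-3.635: |R|=0.73882 <1
  x=-2.122: |R|=0.29659 <1
  x=-5.401: |R|=1.06121 >1
  x=-5.331: |R|=1.05094 >1
  x=-5.279: |R|=1.04319 >1
So |R|<1 on (-5.0000, 0).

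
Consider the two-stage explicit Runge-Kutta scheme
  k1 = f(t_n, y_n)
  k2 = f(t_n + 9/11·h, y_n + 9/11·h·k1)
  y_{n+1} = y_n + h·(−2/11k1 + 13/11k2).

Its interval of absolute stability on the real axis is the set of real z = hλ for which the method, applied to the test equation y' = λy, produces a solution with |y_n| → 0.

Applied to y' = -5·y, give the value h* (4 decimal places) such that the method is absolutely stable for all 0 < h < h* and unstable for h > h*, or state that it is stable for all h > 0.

Test eqn y'=λy, z=hλ:
  k1=λy_n ⇒ h·k1=z·y_n;  k2=λ(1+9/11z)y_n ⇒ h·k2=z(1+9/11z)y_n
  y_{n+1}/y_n = 1 − 2/11z + 13/11z(1+9/11z) = 1 + z + 117/121z²
  ⇒ R(z) = 1 + z + 117/121z².

Solve |R(x)|<1 on ℝ⁻.
x=-1.6: |R|=1.8754
R=1: x+117/121x²=0 ⇒ x=−121/117=-1.0342; min R=1−1/(4·117/121)=0.7415>−1
Confirm numerically:
  x=-0.823: |R|=0.83194 <1
  x=-0.742: |R|=0.79036 <1
  x=-0.724: |R|=0.78285 <1
  x=-1.307: |R|=1.34478 >1
  x=-1.100: |R|=1.07000 >1
  x=-1.071: |R|=1.03812 >1
So |R|<1 on (-1.0342, 0).

(-1.0342,0); λ=-5 ⇒ h* = (121/117)/5 = 0.2068.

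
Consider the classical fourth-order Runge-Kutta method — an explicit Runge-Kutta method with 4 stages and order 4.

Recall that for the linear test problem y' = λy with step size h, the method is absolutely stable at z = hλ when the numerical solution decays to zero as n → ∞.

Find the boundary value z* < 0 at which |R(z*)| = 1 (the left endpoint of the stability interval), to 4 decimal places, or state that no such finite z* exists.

z* = -2.7853.

Test eqn y'=λy, z=hλ:
  order 4, 4-stage ⇒ R(z)=1+z+z^2/2+z^3/6+z^4/24
  (e.g. R(-1.11)=0.34136, |R|=0.34136)

Boundary: |R(x)|=1, x<0.
x=-1.11: |R|=0.3414
|R(-3.05)|=1.4782 |R(-1.17)|=0.3256 |R(-1.06)|=0.3559
Bisect:
  x_lo=-3.4574 |R|=2.5852  x_hi=-0.3076 |R|=0.7352
  mid=-1.88251 |R|=0.30081 →hi
  mid=-2.66998 |R|=0.83961 →hi
  mid=-3.06371 |R|=1.50759 →lo
  mid=-2.86685 |R|=1.13008 →lo
  mid=-2.76841 |R|=0.97485 →hi
  mid=-2.81763 |R|=1.04986 →lo
  mid=-2.79302 |R|=1.01171 →lo
  mid=-2.78072 |R|=0.99312 →hi
  mid=-2.78687 |R|=1.00238 →lo
  mid=-2.78379 |R|=0.99774 →hi
  ...
  [-2.78533,-2.78514] ⇒ x*=-2.7853
So |R|<1 on (-2.7853, 0).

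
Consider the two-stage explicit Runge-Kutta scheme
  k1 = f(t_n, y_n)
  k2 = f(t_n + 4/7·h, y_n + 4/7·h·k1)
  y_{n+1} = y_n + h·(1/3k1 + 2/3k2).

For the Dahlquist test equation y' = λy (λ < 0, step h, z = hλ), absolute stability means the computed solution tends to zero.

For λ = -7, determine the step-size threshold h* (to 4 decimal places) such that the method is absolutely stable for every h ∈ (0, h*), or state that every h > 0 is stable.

(-2.6250,0); λ=-7 ⇒ h* = (21/8)/7 = 0.3750.

Test eqn y'=λy, z=hλ:
  k1=λy_n ⇒ h·k1=z·y_n;  k2=λ(1+4/7z)y_n ⇒ h·k2=z(1+4/7z)y_n
  y_{n+1}/y_n = 1 + 1/3z + 2/3z(1+4/7z) = 1 + z + 8/21z²
  Hence R(z) = 1 + z + 8/21z².

Solve |R(x)|<1 on ℝ⁻.
x=-0.64: |R|=0.5160
R=1: x+8/21x²=0 ⇒ x=−21/8=-2.6250; min R=1−1/(4·8/21)=0.3438>−1
Confirm numerically:
  x=-2.482: |R|=0.86479 <1
  x=-1.760: |R|=0.42004 <1
  x=-1.741: |R|=0.41370 <1
  x=-3.023: |R|=1.45834 >1
  x=-2.965: |R|=1.38404 >1
  x=-2.780: |R|=1.16415 >1
Interval (-2.6250, 0).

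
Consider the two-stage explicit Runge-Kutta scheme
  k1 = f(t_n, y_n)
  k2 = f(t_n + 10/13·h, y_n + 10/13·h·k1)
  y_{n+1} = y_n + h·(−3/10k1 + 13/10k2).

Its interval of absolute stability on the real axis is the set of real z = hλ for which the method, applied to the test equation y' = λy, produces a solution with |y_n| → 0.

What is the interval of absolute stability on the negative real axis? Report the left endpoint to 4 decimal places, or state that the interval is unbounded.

With y'=λy (z=hλ):
  k1=λy_n ⇒ h·k1=z·y_n;  k2=λ(1+10/13z)y_n ⇒ h·k2=z(1+10/13z)y_n
  y_{n+1}/y_n = 1 − 3/10z + 13/10z(1+10/13z) = 1 + z + z²
  ⇒ R(z) = 1 + z + z².

Need |R(x)|<1, x<0.
x=-0.5: |R|=0.7500
R=1: x+1x²=0 ⇒ x=−1=-1.0000; min R=1−1/(4·1)=0.7500>−1
Confirm numerically:
  x=-0.882: |R|=0.89592 <1
  x=-0.602: |R|=0.76040 <1
  x=-0.499: |R|=0.75000 <1
  x=-1.330: |R|=1.43890 >1
  x=-1.304: |R|=1.39642 >1
  x=-1.034: |R|=1.03516 >1
So |R|<1 on (-1.0000, 0).

z∈(-1.0000,0).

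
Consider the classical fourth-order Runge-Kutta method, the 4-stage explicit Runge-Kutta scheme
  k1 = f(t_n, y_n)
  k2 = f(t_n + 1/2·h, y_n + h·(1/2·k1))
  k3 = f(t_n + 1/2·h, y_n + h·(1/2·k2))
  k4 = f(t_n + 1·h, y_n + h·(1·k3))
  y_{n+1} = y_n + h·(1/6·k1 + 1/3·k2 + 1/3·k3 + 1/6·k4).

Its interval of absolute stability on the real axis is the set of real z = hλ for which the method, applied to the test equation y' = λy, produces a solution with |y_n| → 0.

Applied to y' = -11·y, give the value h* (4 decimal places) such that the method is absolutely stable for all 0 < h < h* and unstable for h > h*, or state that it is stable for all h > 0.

(-2.7853,0); λ=-11 ⇒ h* = 0.2532.

On y'=λy, z=hλ:
  order 4, 4-stage ⇒ R(z)=1+z+z^2/2+z^3/6+z^4/24
  (e.g. R(-0.78)=0.46053, |R|=0.46053)

Boundary: |R(x)|=1, x<0.
x=-0.78: |R|=0.4605
|R(-1.71)|=0.2749 |R(-1.05)|=0.3590 |R(-1.04)|=0.3621
Bisect:
  x_lo=-3.2804 |R|=2.0417  x_hi=-0.1562 |R|=0.8554
  mid=-1.71830 |R|=0.27565 →hi
  mid=-2.49935 |R|=0.64780 →hi
  mid=-2.88988 |R|=1.16948 →lo
  mid=-2.69462 |R|=0.87167 →hi
  mid=-2.79225 |R|=1.01053 →lo
  mid=-2.74343 |R|=0.93870 →hi
  mid=-2.76784 |R|=0.97400 →hi
  mid=-2.78004 |R|=0.99211 →hi
  ...
  [-2.78538,-2.78519] ⇒ x*=-2.7853
Interval (-2.7853, 0).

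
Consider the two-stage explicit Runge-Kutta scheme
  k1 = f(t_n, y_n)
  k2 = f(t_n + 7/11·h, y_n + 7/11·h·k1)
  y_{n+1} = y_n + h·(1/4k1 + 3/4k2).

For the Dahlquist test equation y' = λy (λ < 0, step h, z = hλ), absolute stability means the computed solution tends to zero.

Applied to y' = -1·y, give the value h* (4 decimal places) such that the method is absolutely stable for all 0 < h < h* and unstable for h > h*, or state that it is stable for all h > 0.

Set f=λy, z=hλ:
  k1=λy_n ⇒ h·k1=z·y_n;  k2=λ(1+7/11z)y_n ⇒ h·k2=z(1+7/11z)y_n
  y_{n+1}/y_n = 1 + 1/4z + 3/4z(1+7/11z) = 1 + z + 21/44z²
  Hence R(z) = 1 + z + 21/44z².

Solve |R(x)|<1 on ℝ⁻.
x=-0.7: |R|=0.5339
R=1: x+21/44x²=0 ⇒ x=−44/21=-2.0952; min R=1−1/(4·21/44)=0.4762>−1
Confirm numerically:
  x=-1.672: |R|=0.66226 <1
  x=-1.529: |R|=0.58679 <1
  x=-1.381: |R|=0.52924 <1
  x=-2.634: |R|=1.67730 >1
  x=-2.525: |R|=1.51791 >1
Interval (-2.0952, 0).

(-2.0952,0); λ=-1 ⇒ h* = (44/21)/1 = 2.0952.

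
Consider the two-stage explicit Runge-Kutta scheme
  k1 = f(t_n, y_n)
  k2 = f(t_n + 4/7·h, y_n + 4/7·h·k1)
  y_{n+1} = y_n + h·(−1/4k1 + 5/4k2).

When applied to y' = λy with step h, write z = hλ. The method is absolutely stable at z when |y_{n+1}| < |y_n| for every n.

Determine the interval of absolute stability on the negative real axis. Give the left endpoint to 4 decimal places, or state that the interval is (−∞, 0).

(-1.4000, 0).

With y'=λy (z=hλ):
  k1=λy_n ⇒ h·k1=z·y_n;  k2=λ(1+4/7z)y_n ⇒ h·k2=z(1+4/7z)y_n
  y_{n+1}/y_n = 1 − 1/4z + 5/4z(1+4/7z) = 1 + z + 5/7z²
  ⇒ R(z) = 1 + z + 5/7z².

Boundary: |R(x)|=1, x<0.
x=-1.07: |R|=0.7478
R=1: x+5/7x²=0 ⇒ x=−7/5=-1.4000; min R=1−1/(4·5/7)=0.6500>−1
Confirm numerically:
  x=-1.265: |R|=0.87802 <1
  x=-1.231: |R|=0.85140 <1
  x=-0.624: |R|=0.65413 <1
  x=-1.708: |R|=1.37576 >1
  x=-1.618: |R|=1.25195 >1
  x=-1.534: |R|=1.14683 >1
Interval (-1.4000, 0).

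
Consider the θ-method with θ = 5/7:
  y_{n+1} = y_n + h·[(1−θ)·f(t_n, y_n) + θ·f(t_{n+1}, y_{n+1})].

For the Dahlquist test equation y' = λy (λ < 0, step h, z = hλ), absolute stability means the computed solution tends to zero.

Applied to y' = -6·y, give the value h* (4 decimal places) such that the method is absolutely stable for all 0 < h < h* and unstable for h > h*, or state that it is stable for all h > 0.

Set f=λy, z=hλ:
  y_{n+1} = y_n + z·[2/7·y_n + 5/7·y_{n+1}] ⇒ (1 − 5/7z)y_{n+1} = (1 + 2/7z)y_n
  so R(z) = (1 + 2/7z)/(1 − 5/7z).

Boundary: |R(x)|=1, x<0.
x=-0.44: |R|=0.6652
x=-2: |R|=0.1765
x=-10: |R|=0.2281
x=-100: |R|=0.3807
θ=5/7≥1/2 ⇒ |1+2/7x|<|1−5/7x| ∀x<0 ⇒ interval (−∞,0).

interval (−∞, 0). Any h>0 works for λ=-6.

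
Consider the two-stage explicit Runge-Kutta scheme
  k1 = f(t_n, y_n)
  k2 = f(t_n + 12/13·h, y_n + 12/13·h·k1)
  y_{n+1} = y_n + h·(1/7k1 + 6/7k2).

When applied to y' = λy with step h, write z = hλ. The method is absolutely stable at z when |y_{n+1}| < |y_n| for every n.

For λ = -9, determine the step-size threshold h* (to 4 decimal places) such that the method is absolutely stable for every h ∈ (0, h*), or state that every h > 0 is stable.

Test eqn y'=λy, z=hλ:
  k1=λy_n ⇒ h·k1=z·y_n;  k2=λ(1+12/13z)y_n ⇒ h·k2=z(1+12/13z)y_n
  y_{n+1}/y_n = 1 + 1/7z + 6/7z(1+12/13z) = 1 + z + 72/91z²
  ⇒ R(z) = 1 + z + 72/91z².

Find x<0 with |R(x)|<1.
x=-1.66: |R|=1.5203
R=1: x+72/91x²=0 ⇒ x=−91/72=-1.2639; min R=1−1/(4·72/91)=0.6840>−1
Confirm numerically:
  x=-1.202: |R|=0.94114 <1
  x=-0.624: |R|=0.68408 <1
  x=-0.555: |R|=0.68871 <1
  x=-1.674: |R|=1.54319 >1
  x=-1.597: |R|=1.42091 >1
  x=-1.289: |R|=1.02561 >1
So |R|<1 on (-1.2639, 0).

(-1.2639,0); λ=-9 ⇒ h* = (91/72)/9 = 0.1404.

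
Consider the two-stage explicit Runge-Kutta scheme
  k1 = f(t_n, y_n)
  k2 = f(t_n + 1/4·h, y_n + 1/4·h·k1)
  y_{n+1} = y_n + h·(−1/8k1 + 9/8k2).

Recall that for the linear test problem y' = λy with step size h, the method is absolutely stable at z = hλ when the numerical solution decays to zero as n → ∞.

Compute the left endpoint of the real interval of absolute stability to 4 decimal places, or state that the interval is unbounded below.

On y'=λy, z=hλ:
  k1=λy_n ⇒ h·k1=z·y_n;  k2=λ(1+1/4z)y_n ⇒ h·k2=z(1+1/4z)y_n
  y_{n+1}/y_n = 1 − 1/8z + 9/8z(1+1/4z) = 1 + z + 9/32z²
  Hence R(z) = 1 + z + 9/32z².

Boundary: |R(x)|=1, x<0.
x=-0.89: |R|=0.3328
R=1: x+9/32x²=0 ⇒ x=−32/9=-3.5556; min R=1−1/(4·9/32)=0.1111>−1
Confirm numerically:
  x=-3.310: |R|=0.77140 <1
  x=-3.115: |R|=0.61403 <1
  x=-2.906: |R|=0.46911 <1
  x=-2.368: |R|=0.20909 <1
  x=-3.609: |R|=1.05425 >1
  x=-3.601: |R|=1.04603 >1
So |R|<1 on (-3.5556, 0).

left endpoint -3.5556.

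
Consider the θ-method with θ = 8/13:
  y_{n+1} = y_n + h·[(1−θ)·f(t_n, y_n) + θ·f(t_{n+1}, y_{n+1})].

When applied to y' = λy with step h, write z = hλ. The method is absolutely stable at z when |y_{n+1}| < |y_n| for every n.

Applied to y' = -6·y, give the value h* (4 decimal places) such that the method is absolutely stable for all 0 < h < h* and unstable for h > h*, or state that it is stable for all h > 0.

With y'=λy (z=hλ):
  y_{n+1} = y_n + z·[5/13·y_n + 8/13·y_{n+1}] ⇒ (1 − 8/13z)y_{n+1} = (1 + 5/13z)y_n
  so R(z) = (1 + 5/13z)/(1 − 8/13z).

Boundary: |R(x)|=1, x<0.
x=-1.34: |R|=0.2656
x=-2: |R|=0.1034
x=-10: |R|=0.3978
x=-100: |R|=0.5990
θ=8/13≥1/2 ⇒ |1+5/13x|<|1−8/13x| ∀x<0 ⇒ unbounded interval.

(−∞, 0) — no finite endpoint. Any h>0 works for λ=-6.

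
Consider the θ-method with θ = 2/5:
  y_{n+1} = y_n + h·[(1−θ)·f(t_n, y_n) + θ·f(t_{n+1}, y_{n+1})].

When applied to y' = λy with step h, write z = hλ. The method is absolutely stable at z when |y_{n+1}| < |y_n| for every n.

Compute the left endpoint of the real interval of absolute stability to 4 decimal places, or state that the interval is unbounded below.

left endpoint -10.0000.

On y'=λy, z=hλ:
  y_{n+1} = y_n + z·[3/5·y_n + 2/5·y_{n+1}] ⇒ (1 − 2/5z)y_{n+1} = (1 + 3/5z)y_n
  R(z) = (1 + 3/5z)/(1 − 2/5z).

Find x<0 with |R(x)|<1.
x=-1.58: |R|=0.0319
R=−1: 1+3/5x = −1+2/5x ⇒ -1/5x=2 ⇒ x=2/(-1/5)=-10.0000
Confirm numerically:
  x=-9.081: |R|=0.96032 <1
  x=-8.203: |R|=0.91605 <1
  x=-7.906: |R|=0.89938 <1
  x=-6.190: |R|=0.78078 <1
  x=-10.590: |R|=1.02254 >1
  x=-10.584: |R|=1.02232 >1
  x=-10.553: |R|=1.02118 >1
So |R|<1 on (-10.0000, 0).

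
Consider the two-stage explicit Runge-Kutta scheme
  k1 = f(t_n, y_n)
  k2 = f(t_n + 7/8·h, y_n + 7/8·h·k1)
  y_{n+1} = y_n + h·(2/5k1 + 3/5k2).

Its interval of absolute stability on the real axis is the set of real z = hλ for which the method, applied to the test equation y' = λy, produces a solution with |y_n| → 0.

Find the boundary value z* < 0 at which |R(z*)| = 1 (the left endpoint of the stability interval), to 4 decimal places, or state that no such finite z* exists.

With y'=λy (z=hλ):
  k1=λy_n ⇒ h·k1=z·y_n;  k2=λ(1+7/8z)y_n ⇒ h·k2=z(1+7/8z)y_n
  y_{n+1}/y_n = 1 + 2/5z + 3/5z(1+7/8z) = 1 + z + 21/40z²
  so R(z) = 1 + z + 21/40z².

Solve |R(x)|<1 on ℝ⁻.
x=-1.15: |R|=0.5443
R=1: x+21/40x²=0 ⇒ x=−40/21=-1.9048; min R=1−1/(4·21/40)=0.5238>−1
Confirm numerically:
  x=-1.876: |R|=0.97167 <1
  x=-1.607: |R|=0.74879 <1
  x=-1.318: |R|=0.59399 <1
  x=-0.776: |R|=0.54014 <1
  x=-2.314: |R|=1.49716 >1
  x=-2.193: |R|=1.33186 >1
  x=-2.008: |R|=1.10883 >1
Interval (-1.9048, 0).

left endpoint -1.9048.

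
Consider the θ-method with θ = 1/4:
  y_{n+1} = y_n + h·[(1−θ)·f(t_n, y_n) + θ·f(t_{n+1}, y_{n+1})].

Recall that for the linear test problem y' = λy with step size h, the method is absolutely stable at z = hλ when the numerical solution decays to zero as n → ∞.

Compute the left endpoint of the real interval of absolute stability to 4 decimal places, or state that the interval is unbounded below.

left endpoint -4.0000.

With y'=λy (z=hλ):
  y_{n+1} = y_n + z·[3/4·y_n + 1/4·y_{n+1}] ⇒ (1 − 1/4z)y_{n+1} = (1 + 3/4z)y_n
  Hence R(z) = (1 + 3/4z)/(1 − 1/4z).

Need |R(x)|<1, x<0.
x=-0.49: |R|=0.5635
R=−1: 1+3/4x = −1+1/4x ⇒ -1/2x=2 ⇒ x=2/(-1/2)=-4.0000
Confirm numerically:
  x=-2.848: |R|=0.66355 <1
  x=-2.810: |R|=0.65051 <1
  x=-2.256: |R|=0.44246 <1
  x=-1.944: |R|=0.30821 <1
  x=-4.186: |R|=1.04544 >1
  x=-4.086: |R|=1.02127 >1
So |R|<1 on (-4.0000, 0).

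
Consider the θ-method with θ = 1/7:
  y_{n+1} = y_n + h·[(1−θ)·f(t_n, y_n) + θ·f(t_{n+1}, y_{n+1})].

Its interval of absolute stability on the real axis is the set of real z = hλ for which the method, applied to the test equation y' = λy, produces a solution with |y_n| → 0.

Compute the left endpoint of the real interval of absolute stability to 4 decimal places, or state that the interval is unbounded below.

left endpoint -2.8000.

Test eqn y'=λy, z=hλ:
  y_{n+1} = y_n + z·[6/7·y_n + 1/7·y_{n+1}] ⇒ (1 − 1/7z)y_{n+1} = (1 + 6/7z)y_n
  R(z) = (1 + 6/7z)/(1 − 1/7z).

Solve |R(x)|<1 on ℝ⁻.
x=-1.17: |R|=0.0024
R=−1: 1+6/7x = −1+1/7x ⇒ -5/7x=2 ⇒ x=2/(-5/7)=-2.8000
Confirm numerically:
  x=-2.465: |R|=0.82303 <1
  x=-2.232: |R|=0.69237 <1
  x=-1.938: |R|=0.51779 <1
  x=-3.356: |R|=1.26844 >1
  x=-3.085: |R|=1.14130 >1
  x=-2.877: |R|=1.03898 >1
Stable set (-2.8000, 0).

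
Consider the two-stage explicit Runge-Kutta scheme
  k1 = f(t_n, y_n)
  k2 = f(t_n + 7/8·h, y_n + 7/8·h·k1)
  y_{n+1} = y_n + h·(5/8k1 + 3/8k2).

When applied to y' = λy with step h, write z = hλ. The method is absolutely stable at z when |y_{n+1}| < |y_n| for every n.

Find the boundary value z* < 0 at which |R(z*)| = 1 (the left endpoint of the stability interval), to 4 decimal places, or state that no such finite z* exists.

Test eqn y'=λy, z=hλ:
  k1=λy_n ⇒ h·k1=z·y_n;  k2=λ(1+7/8z)y_n ⇒ h·k2=z(1+7/8z)y_n
  y_{n+1}/y_n = 1 + 5/8z + 3/8z(1+7/8z) = 1 + z + 21/64z²
  R(z) = 1 + z + 21/64z².

Solve |R(x)|<1 on ℝ⁻.
x=-1.09: |R|=0.2998
R=1: x+21/64x²=0 ⇒ x=−64/21=-3.0476; min R=1−1/(4·21/64)=0.2381>−1
Confirm numerically:
  x=-3.023: |R|=0.97558 <1
  x=-1.811: |R|=0.26516 <1
  x=-1.292: |R|=0.25573 <1
  x=-3.577: |R|=1.62134 >1
  x=-3.316: |R|=1.29202 >1
So |R|<1 on (-3.0476, 0).

z* = -3.0476.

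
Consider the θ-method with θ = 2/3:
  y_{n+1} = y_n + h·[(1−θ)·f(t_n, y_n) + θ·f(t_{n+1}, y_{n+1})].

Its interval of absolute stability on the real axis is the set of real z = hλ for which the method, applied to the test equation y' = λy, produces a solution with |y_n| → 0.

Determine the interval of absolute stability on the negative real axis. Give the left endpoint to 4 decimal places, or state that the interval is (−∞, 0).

interval (−∞, 0).

On y'=λy, z=hλ:
  y_{n+1} = y_n + z·[1/3·y_n + 2/3·y_{n+1}] ⇒ (1 − 2/3z)y_{n+1} = (1 + 1/3z)y_n
  so R(z) = (1 + 1/3z)/(1 − 2/3z).

Need |R(x)|<1, x<0.
x=-0.6: |R|=0.5714
x=-2: |R|=0.1429
x=-10: |R|=0.3043
x=-100: |R|=0.4778
θ=2/3≥1/2 ⇒ |1+1/3x|<|1−2/3x| ∀x<0 ⇒ interval (−∞,0).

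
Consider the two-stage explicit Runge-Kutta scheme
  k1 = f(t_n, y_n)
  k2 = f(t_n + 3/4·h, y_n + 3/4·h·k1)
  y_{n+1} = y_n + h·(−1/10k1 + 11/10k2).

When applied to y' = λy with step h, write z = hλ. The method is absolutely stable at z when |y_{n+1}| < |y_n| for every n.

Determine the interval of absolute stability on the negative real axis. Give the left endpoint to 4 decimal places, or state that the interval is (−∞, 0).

Test eqn y'=λy, z=hλ:
  k1=λy_n ⇒ h·k1=z·y_n;  k2=λ(1+3/4z)y_n ⇒ h·k2=z(1+3/4z)y_n
  y_{n+1}/y_n = 1 − 1/10z + 11/10z(1+3/4z) = 1 + z + 33/40z²
  ⇒ R(z) = 1 + z + 33/40z².

Find x<0 with |R(x)|<1.
x=-0.43: |R|=0.7225
R=1: x+33/40x²=0 ⇒ x=−40/33=-1.2121; min R=1−1/(4·33/40)=0.6970>−1
Confirm numerically:
  x=-0.964: |R|=0.80267 <1
  x=-0.925: |R|=0.78089 <1
  x=-0.851: |R|=0.74647 <1
  x=-0.632: |R|=0.69752 <1
  x=-1.666: |R|=1.62383 >1
  x=-1.575: |R|=1.47152 >1
  x=-1.416: |R|=1.23817 >1
Interval (-1.2121, 0).

(-1.2121, 0).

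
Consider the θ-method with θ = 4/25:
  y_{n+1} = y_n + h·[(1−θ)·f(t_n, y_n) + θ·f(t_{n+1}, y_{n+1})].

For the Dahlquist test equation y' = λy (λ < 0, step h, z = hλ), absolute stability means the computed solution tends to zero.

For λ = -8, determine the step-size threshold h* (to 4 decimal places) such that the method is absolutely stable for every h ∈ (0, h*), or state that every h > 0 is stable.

With y'=λy (z=hλ):
  y_{n+1} = y_n + z·[21/25·y_n + 4/25·y_{n+1}] ⇒ (1 − 4/25z)y_{n+1} = (1 + 21/25z)y_n
  ⇒ R(z) = (1 + 21/25z)/(1 − 4/25z).

Boundary: |R(x)|=1, x<0.
x=-1.04: |R|=0.1084
R=−1: 1+21/25x = −1+4/25x ⇒ -17/25x=2 ⇒ x=2/(-17/25)=-2.9412
Confirm numerically:
  x=-2.675: |R|=0.87325 <1
  x=-2.268: |R|=0.66412 <1
  x=-2.118: |R|=0.58192 <1
  x=-1.420: |R|=0.15711 <1
  x=-3.468: |R|=1.23040 >1
  x=-3.309: |R|=1.16354 >1
  x=-2.981: |R|=1.01833 >1
So |R|<1 on (-2.9412, 0).

(-2.9412,0); λ=-8 ⇒ h* = (50/17)/8 = 0.3676.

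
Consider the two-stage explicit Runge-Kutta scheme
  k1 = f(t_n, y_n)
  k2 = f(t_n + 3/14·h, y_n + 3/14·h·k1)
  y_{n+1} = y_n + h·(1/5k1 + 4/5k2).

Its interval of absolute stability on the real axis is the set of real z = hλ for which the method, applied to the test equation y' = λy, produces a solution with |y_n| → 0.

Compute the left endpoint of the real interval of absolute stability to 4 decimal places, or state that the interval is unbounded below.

With y'=λy (z=hλ):
  k1=λy_n ⇒ h·k1=z·y_n;  k2=λ(1+3/14z)y_n ⇒ h·k2=z(1+3/14z)y_n
  y_{n+1}/y_n = 1 + 1/5z + 4/5z(1+3/14z) = 1 + z + 6/35z²
  so R(z) = 1 + z + 6/35z².

Solve |R(x)|<1 on ℝ⁻.
x=-1.09: |R|=0.1137
R=1: x+6/35x²=0 ⇒ x=−35/6=-5.8333; min R=1−1/(4·6/35)=-0.4583>−1
Confirm numerically:
  x=-5.121: |R|=0.37465 <1
  x=-4.271: |R|=0.14390 <1
  x=-3.832: |R|=0.31470 <1
  x=-2.844: |R|=0.45743 <1
  x=-6.113: |R|=1.29307 >1
  x=-6.080: |R|=1.25710 >1
  x=-5.943: |R|=1.11173 >1
Stable set (-5.8333, 0).

z* = -5.8333.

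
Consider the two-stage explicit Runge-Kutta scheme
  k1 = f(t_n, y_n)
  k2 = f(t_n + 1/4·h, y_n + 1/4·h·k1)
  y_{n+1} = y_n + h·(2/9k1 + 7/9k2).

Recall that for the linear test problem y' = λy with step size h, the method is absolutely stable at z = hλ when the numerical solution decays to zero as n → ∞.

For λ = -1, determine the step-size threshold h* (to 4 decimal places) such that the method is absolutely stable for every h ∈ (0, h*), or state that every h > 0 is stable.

Test eqn y'=λy, z=hλ:
  k1=λy_n ⇒ h·k1=z·y_n;  k2=λ(1+1/4z)y_n ⇒ h·k2=z(1+1/4z)y_n
  y_{n+1}/y_n = 1 + 2/9z + 7/9z(1+1/4z) = 1 + z + 7/36z²
  Hence R(z) = 1 + z + 7/36z².

Solve |R(x)|<1 on ℝ⁻.
x=-0.91: |R|=0.2510
R=1: x+7/36x²=0 ⇒ x=−36/7=-5.1429; min R=1−1/(4·7/36)=-0.2857>−1
Confirm numerically:
  x=-4.807: |R|=0.68608 <1
  x=-4.263: |R|=0.27067 <1
  x=-4.147: |R|=0.19698 <1
  x=-3.304: |R|=0.18136 <1
  x=-5.601: |R|=1.49896 >1
  x=-5.456: |R|=1.33221 >1
  x=-5.407: |R|=1.27771 >1
Stable set (-5.1429, 0).

(-5.1429,0); λ=-1 ⇒ h* = (36/7)/1 = 5.1429.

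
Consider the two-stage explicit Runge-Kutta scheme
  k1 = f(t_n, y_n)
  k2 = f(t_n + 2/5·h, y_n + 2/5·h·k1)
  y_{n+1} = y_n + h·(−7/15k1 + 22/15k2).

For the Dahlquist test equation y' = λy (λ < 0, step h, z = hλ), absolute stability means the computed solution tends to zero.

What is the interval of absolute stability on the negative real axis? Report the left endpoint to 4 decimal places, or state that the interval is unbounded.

z∈(-1.7045,0).

Test eqn y'=λy, z=hλ:
  k1=λy_n ⇒ h·k1=z·y_n;  k2=λ(1+2/5z)y_n ⇒ h·k2=z(1+2/5z)y_n
  y_{n+1}/y_n = 1 − 7/15z + 22/15z(1+2/5z) = 1 + z + 44/75z²
  Hence R(z) = 1 + z + 44/75z².

Find x<0 with |R(x)|<1.
x=-1.63: |R|=0.9287
R=1: x+44/75x²=0 ⇒ x=−75/44=-1.7045; min R=1−1/(4·44/75)=0.5739>−1
Confirm numerically:
  x=-1.631: |R|=0.92963 <1
  x=-1.460: |R|=0.79054 <1
  x=-0.977: |R|=0.58299 <1
  x=-1.860: |R|=1.16963 >1
  x=-1.750: |R|=1.04667 >1
So |R|<1 on (-1.7045, 0).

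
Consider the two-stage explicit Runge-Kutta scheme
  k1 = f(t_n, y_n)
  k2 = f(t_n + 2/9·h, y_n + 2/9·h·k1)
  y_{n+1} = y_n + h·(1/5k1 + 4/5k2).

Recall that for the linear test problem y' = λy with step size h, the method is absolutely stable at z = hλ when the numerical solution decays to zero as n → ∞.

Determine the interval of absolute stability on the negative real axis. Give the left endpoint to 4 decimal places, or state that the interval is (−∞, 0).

(-5.6250, 0).

Set f=λy, z=hλ:
  k1=λy_n ⇒ h·k1=z·y_n;  k2=λ(1+2/9z)y_n ⇒ h·k2=z(1+2/9z)y_n
  y_{n+1}/y_n = 1 + 1/5z + 4/5z(1+2/9z) = 1 + z + 8/45z²
  so R(z) = 1 + z + 8/45z².

Find x<0 with |R(x)|<1.
x=-1.28: |R|=0.0113
R=1: x+8/45x²=0 ⇒ x=−45/8=-5.6250; min R=1−1/(4·8/45)=-0.4062>−1
Confirm numerically:
  x=-4.354: |R|=0.01619 <1
  x=-3.011: |R|=0.39925 <1
  x=-2.967: |R|=0.40201 <1
  x=-6.093: |R|=1.50694 >1
  x=-5.994: |R|=1.39321 >1
Interval (-5.6250, 0).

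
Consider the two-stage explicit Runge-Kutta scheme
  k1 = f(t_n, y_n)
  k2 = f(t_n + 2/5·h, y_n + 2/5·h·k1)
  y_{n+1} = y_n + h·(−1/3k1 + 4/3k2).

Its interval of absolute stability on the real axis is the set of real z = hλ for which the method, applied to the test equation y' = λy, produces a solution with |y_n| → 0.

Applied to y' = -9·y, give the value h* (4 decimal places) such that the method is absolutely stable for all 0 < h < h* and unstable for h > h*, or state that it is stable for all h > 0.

On y'=λy, z=hλ:
  k1=λy_n ⇒ h·k1=z·y_n;  k2=λ(1+2/5z)y_n ⇒ h·k2=z(1+2/5z)y_n
  y_{n+1}/y_n = 1 − 1/3z + 4/3z(1+2/5z) = 1 + z + 8/15z²
  Hence R(z) = 1 + z + 8/15z².

Boundary: |R(x)|=1, x<0.
x=-0.52: |R|=0.6242
R=1: x+8/15x²=0 ⇒ x=−15/8=-1.8750; min R=1−1/(4·8/15)=0.5312>−1
Confirm numerically:
  x=-1.822: |R|=0.94850 <1
  x=-1.252: |R|=0.58400 <1
  x=-0.986: |R|=0.53250 <1
  x=-0.931: |R|=0.53127 <1
  x=-2.402: |R|=1.67512 >1
  x=-2.369: |R|=1.62415 >1
So |R|<1 on (-1.8750, 0).

(-1.8750,0); λ=-9 ⇒ h* = (15/8)/9 = 0.2083.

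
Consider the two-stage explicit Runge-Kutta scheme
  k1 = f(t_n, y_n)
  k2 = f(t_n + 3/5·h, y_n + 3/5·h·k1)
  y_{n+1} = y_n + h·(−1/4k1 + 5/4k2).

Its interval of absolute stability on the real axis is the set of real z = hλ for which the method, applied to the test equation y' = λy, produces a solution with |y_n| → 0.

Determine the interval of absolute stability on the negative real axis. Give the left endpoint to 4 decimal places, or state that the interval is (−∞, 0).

With y'=λy (z=hλ):
  k1=λy_n ⇒ h·k1=z·y_n;  k2=λ(1+3/5z)y_n ⇒ h·k2=z(1+3/5z)y_n
  y_{n+1}/y_n = 1 − 1/4z + 5/4z(1+3/5z) = 1 + z + 3/4z²
  Hence R(z) = 1 + z + 3/4z².

Find x<0 with |R(x)|<1.
x=-1.23: |R|=0.9047
R=1: x+3/4x²=0 ⇒ x=−4/3=-1.3333; min R=1−1/(4·3/4)=0.6667>−1
Confirm numerically:
  x=-1.131: |R|=0.82837 <1
  x=-1.097: |R|=0.80556 <1
  x=-1.026: |R|=0.76351 <1
  x=-1.794: |R|=1.61983 >1
  x=-1.609: |R|=1.33266 >1
  x=-1.429: |R|=1.10253 >1
Stable set (-1.3333, 0).

z∈(-1.3333,0).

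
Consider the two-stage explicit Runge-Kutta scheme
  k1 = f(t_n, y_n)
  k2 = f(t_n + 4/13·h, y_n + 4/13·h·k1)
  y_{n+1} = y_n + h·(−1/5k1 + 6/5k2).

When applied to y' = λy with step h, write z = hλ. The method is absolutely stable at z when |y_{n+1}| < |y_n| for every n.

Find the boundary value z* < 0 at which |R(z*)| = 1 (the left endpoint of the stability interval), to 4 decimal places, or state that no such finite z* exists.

With y'=λy (z=hλ):
  k1=λy_n ⇒ h·k1=z·y_n;  k2=λ(1+4/13z)y_n ⇒ h·k2=z(1+4/13z)y_n
  y_{n+1}/y_n = 1 − 1/5z + 6/5z(1+4/13z) = 1 + z + 24/65z²
  so R(z) = 1 + z + 24/65z².

Boundary: |R(x)|=1, x<0.
x=-1.12: |R|=0.3432
R=1: x+24/65x²=0 ⇒ x=−65/24=-2.7083; min R=1−1/(4·24/65)=0.3229>−1
Confirm numerically:
  x=-2.083: |R|=0.51905 <1
  x=-1.686: |R|=0.36357 <1
  x=-1.539: |R|=0.33553 <1
  x=-1.263: |R|=0.32599 <1
  x=-3.189: |R|=1.56597 >1
  x=-3.110: |R|=1.46124 >1
  x=-3.056: |R|=1.39230 >1
Interval (-2.7083, 0).

left endpoint -2.7083.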